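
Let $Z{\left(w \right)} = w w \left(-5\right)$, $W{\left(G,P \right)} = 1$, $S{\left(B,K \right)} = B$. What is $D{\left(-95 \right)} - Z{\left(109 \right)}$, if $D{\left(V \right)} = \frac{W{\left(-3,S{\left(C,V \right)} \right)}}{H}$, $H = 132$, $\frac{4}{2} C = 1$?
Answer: $\frac{7841461}{132} \approx 59405.0$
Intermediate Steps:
$C = \frac{1}{2}$ ($C = \frac{1}{2} \cdot 1 = \frac{1}{2} \approx 0.5$)
$Z{\left(w \right)} = - 5 w^{2}$ ($Z{\left(w \right)} = w^{2} \left(-5\right) = - 5 w^{2}$)
$D{\left(V \right)} = \frac{1}{132}$ ($D{\left(V \right)} = 1 \cdot \frac{1}{132} = \frac{1}{132}$)
$D{\left(-95 \right)} - Z{\left(109 \right)} = \frac{1}{132} - - 5 \cdot 109^{2} = \frac{1}{132} - \left(-5\right) 11881 = \frac{1}{132} - -59405 = \frac{1}{132} + 59405 = \frac{7841461}{132}$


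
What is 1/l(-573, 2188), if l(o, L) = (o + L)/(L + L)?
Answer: 4376/1615 ≈ 2.7096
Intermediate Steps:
l(o, L) = (L + o)/(2*L) (l(o, L) = (L + o)/((2*L)) = (L + o)*(1/(2*L)) = (L + o)/(2*L))
1/l(-573, 2188) = 1/((1/2)*(2188 - 573)/2188) = 1/((1/2)*(1/2188)*1615) = 1/(1615/4376) = 4376/1615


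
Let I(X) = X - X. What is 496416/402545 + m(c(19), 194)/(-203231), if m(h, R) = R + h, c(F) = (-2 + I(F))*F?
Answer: 100824323076/81809622895 ≈ 1.2324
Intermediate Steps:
I(X) = 0
c(F) = -2*F (c(F) = (-2 + 0)*F = -2*F)
496416/402545 + m(c(19), 194)/(-203231) = 496416/402545 + (194 - 2*19)/(-203231) = 496416*(1/402545) + (194 - 38)*(-1/203231) = 496416/402545 + 156*(-1/203231) = 496416/402545 - 156/203231 = 100824323076/81809622895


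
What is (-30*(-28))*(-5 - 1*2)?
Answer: -5880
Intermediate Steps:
(-30*(-28))*(-5 - 1*2) = 840*(-5 - 2) = 840*(-7) = -5880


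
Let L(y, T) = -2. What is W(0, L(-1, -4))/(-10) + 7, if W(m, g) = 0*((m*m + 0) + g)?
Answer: 7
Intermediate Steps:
W(m, g) = 0 (W(m, g) = 0*((m**2 + 0) + g) = 0*(m**2 + g) = 0*(g + m**2) = 0)
W(0, L(-1, -4))/(-10) + 7 = 0/(-10) + 7 = -1/10*0 + 7 = 0 + 7 = 7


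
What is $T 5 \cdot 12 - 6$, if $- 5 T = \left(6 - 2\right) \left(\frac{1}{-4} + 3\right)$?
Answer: $-138$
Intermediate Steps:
$T = - \frac{11}{5}$ ($T = - \frac{\left(6 - 2\right) \left(\frac{1}{-4} + 3\right)}{5} = - \frac{4 \left(- \frac{1}{4} + 3\right)}{5} = - \frac{4 \cdot \frac{11}{4}}{5} = \left(- \frac{1}{5}\right) 11 = - \frac{11}{5} \approx -2.2$)
$T 5 \cdot 12 - 6 = \left(- \frac{11}{5}\right) 5 \cdot 12 - 6 = \left(-11\right) 12 - 6 = -132 - 6 = -138$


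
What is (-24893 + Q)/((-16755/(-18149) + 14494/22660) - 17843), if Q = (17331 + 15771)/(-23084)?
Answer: 29541731124580345/21172079688427247 ≈ 1.3953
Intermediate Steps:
Q = -16551/11542 (Q = 33102*(-1/23084) = -16551/11542 ≈ -1.4340)
(-24893 + Q)/((-16755/(-18149) + 14494/22660) - 17843) = (-24893 - 16551/11542)/((-16755/(-18149) + 14494/22660) - 17843) = -287331557/(11542*((-16755*(-1/18149) + 14494*(1/22660)) - 17843)) = -287331557/(11542*((16755/18149 + 7247/11330) - 17843)) = -287331557/(11542*(321359953/205628170 - 17843)) = -287331557/(11542*(-3668702077357/205628170)) = -287331557/11542*(-205628170/3668702077357) = 29541731124580345/21172079688427247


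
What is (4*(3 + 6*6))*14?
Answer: 2184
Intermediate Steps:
(4*(3 + 6*6))*14 = (4*(3 + 36))*14 = (4*39)*14 = 156*14 = 2184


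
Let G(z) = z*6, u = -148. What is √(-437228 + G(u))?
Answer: 2*I*√109529 ≈ 661.9*I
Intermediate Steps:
G(z) = 6*z
√(-437228 + G(u)) = √(-437228 + 6*(-148)) = √(-437228 - 888) = √(-438116) = 2*I*√109529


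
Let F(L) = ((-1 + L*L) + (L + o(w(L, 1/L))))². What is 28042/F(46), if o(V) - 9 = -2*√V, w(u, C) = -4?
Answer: 16505815641/2771736236882 + 30425570*I/1385868118441 ≈ 0.005955 + 2.1954e-5*I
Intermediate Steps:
o(V) = 9 - 2*√V
F(L) = (8 + L + L² - 4*I)² (F(L) = ((-1 + L*L) + (L + (9 - 4*I)))² = ((-1 + L²) + (L + (9 - 4*I)))² = ((-1 + L²) + (9 + L - 4*I))² = (8 + L + L² - 4*I)²)
28042/F(46) = 28042/((8 + 46 + 46² - 4*I)²) = 28042/((8 + 46 + 2116 - 4*I)²) = 28042/((2170 - 4*I)²) = 28042/(2170 - 4*I)²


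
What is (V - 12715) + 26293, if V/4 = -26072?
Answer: -90710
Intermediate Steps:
V = -104288 (V = 4*(-26072) = -104288)
(V - 12715) + 26293 = (-104288 - 12715) + 26293 = -117003 + 26293 = -90710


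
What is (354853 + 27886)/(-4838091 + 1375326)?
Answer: -382739/3462765 ≈ -0.11053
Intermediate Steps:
(354853 + 27886)/(-4838091 + 1375326) = 382739/(-3462765) = 382739*(-1/3462765) = -382739/3462765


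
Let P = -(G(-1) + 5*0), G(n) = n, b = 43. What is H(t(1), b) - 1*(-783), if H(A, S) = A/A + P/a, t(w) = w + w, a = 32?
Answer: 25089/32 ≈ 784.03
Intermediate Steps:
P = 1 (P = -(-1 + 5*0) = -(-1 + 0) = -1*(-1) = 1)
t(w) = 2*w
H(A, S) = 33/32 (H(A, S) = A/A + 1/32 = 1 + 1*(1/32) = 1 + 1/32 = 33/32)
H(t(1), b) - 1*(-783) = 33/32 - 1*(-783) = 33/32 + 783 = 25089/32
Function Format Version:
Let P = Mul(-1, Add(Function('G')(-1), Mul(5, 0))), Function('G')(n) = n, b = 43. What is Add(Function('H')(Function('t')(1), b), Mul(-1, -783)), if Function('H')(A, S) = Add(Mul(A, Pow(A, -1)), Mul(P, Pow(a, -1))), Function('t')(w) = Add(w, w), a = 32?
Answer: Rational(25089, 32) ≈ 784.03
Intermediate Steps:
P = 1 (P = Mul(-1, Add(-1, Mul(5, 0))) = Mul(-1, Add(-1, 0)) = Mul(-1, -1) = 1)
Function('t')(w) = Mul(2, w)
Function('H')(A, S) = Rational(33, 32) (Function('H')(A, S) = Add(Mul(A, Pow(A, -1)), Mul(1, Pow(32, -1))) = Add(1, Mul(1, Rational(1, 32))) = Add(1, Rational(1, 32)) = Rational(33, 32))
Add(Function('H')(Function('t')(1), b), Mul(-1, -783)) = Add(Rational(33, 32), Mul(-1, -783)) = Add(Rational(33, 32), 783) = Rational(25089, 32)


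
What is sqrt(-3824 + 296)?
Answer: 42*I*sqrt(2) ≈ 59.397*I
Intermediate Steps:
sqrt(-3824 + 296) = sqrt(-3528) = 42*I*sqrt(2)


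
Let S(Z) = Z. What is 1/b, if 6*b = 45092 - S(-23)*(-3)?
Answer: 6/45023 ≈ 0.00013327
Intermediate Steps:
b = 45023/6 (b = (45092 - (-23)*(-3))/6 = (45092 - 1*69)/6 = (45092 - 69)/6 = (⅙)*45023 = 45023/6 ≈ 7503.8)
1/b = 1/(45023/6) = 6/45023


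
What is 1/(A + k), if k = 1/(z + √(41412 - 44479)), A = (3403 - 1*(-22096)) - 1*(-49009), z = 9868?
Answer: 7255625633296/540602155420863313 + I*√3067/540602155420863313 ≈ 1.3421e-5 + 1.0244e-16*I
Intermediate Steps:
A = 74508 (A = (3403 + 22096) + 49009 = 25499 + 49009 = 74508)
k = 1/(9868 + I*√3067) (k = 1/(9868 + √(41412 - 44479)) = 1/(9868 + √(-3067)) = 1/(9868 + I*√3067) ≈ 0.00010133 - 5.687e-7*I)
1/(A + k) = 1/(74508 + (9868/97380491 - I*√3067/97380491)) = 1/(7255625633296/97380491 - I*√3067/97380491)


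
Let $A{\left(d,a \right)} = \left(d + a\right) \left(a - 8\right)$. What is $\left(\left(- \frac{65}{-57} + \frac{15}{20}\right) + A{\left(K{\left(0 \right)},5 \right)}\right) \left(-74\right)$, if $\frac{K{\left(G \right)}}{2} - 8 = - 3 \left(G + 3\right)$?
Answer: $\frac{59977}{114} \approx 526.11$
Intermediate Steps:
$K{\left(G \right)} = -2 - 6 G$ ($K{\left(G \right)} = 16 + 2 \left(- 3 \left(G + 3\right)\right) = 16 + 2 \left(- 3 \left(3 + G\right)\right) = 16 + 2 \left(-9 - 3 G\right) = 16 - \left(18 + 6 G\right) = -2 - 6 G$)
$A{\left(d,a \right)} = \left(-8 + a\right) \left(a + d\right)$ ($A{\left(d,a \right)} = \left(a + d\right) \left(-8 + a\right) = \left(-8 + a\right) \left(a + d\right)$)
$\left(\left(- \frac{65}{-57} + \frac{15}{20}\right) + A{\left(K{\left(0 \right)},5 \right)}\right) \left(-74\right) = \left(\left(- \frac{65}{-57} + \frac{15}{20}\right) + \left(5^{2} - 40 - 8 \left(-2 - 0\right) + 5 \left(-2 - 0\right)\right)\right) \left(-74\right) = \left(\left(\left(-65\right) \left(- \frac{1}{57}\right) + 15 \cdot \frac{1}{20}\right) + \left(25 - 40 - 8 \left(-2 + 0\right) + 5 \left(-2 + 0\right)\right)\right) \left(-74\right) = \left(\left(\frac{65}{57} + \frac{3}{4}\right) + \left(25 - 40 - -16 + 5 \left(-2\right)\right)\right) \left(-74\right) = \left(\frac{431}{228} + \left(25 - 40 + 16 - 10\right)\right) \left(-74\right) = \left(\frac{431}{228} - 9\right) \left(-74\right) = \left(- \frac{1621}{228}\right) \left(-74\right) = \frac{59977}{114}$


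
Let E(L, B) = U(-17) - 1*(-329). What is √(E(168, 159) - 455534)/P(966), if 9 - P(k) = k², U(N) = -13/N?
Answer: -14*I*√671194/15863499 ≈ -0.00072302*I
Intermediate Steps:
E(L, B) = 5606/17 (E(L, B) = -13/(-17) - 1*(-329) = -13*(-1/17) + 329 = 13/17 + 329 = 5606/17)
P(k) = 9 - k²
√(E(168, 159) - 455534)/P(966) = √(5606/17 - 455534)/(9 - 1*966²) = √(-7738472/17)/(9 - 1*933156) = (14*I*√671194/17)/(9 - 933156) = (14*I*√671194/17)/(-933147) = (14*I*√671194/17)*(-1/933147) = -14*I*√671194/15863499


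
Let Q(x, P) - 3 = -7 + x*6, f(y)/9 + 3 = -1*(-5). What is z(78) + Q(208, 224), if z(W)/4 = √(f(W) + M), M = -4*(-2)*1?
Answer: 1244 + 4*√26 ≈ 1264.4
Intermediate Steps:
f(y) = 18 (f(y) = -27 + 9*(-1*(-5)) = -27 + 9*5 = -27 + 45 = 18)
M = 8 (M = 8*1 = 8)
z(W) = 4*√26 (z(W) = 4*√(18 + 8) = 4*√26)
Q(x, P) = -4 + 6*x (Q(x, P) = 3 + (-7 + x*6) = 3 + (-7 + 6*x) = -4 + 6*x)
z(78) + Q(208, 224) = 4*√26 + (-4 + 6*208) = 4*√26 + (-4 + 1248) = 4*√26 + 1244 = 1244 + 4*√26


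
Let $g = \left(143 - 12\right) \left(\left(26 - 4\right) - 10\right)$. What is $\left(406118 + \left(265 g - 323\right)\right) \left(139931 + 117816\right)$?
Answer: $211964689125$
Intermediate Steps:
$g = 1572$ ($g = 131 \left(\left(26 - 4\right) - 10\right) = 131 \left(22 - 10\right) = 131 \cdot 12 = 1572$)
$\left(406118 + \left(265 g - 323\right)\right) \left(139931 + 117816\right) = \left(406118 + \left(265 \cdot 1572 - 323\right)\right) \left(139931 + 117816\right) = \left(406118 + \left(416580 - 323\right)\right) 257747 = \left(406118 + 416257\right) 257747 = 822375 \cdot 257747 = 211964689125$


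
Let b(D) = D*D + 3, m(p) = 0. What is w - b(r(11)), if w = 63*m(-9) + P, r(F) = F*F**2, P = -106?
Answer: -1771670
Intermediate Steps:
r(F) = F**3
b(D) = 3 + D**2 (b(D) = D**2 + 3 = 3 + D**2)
w = -106 (w = 63*0 - 106 = 0 - 106 = -106)
w - b(r(11)) = -106 - (3 + (11**3)**2) = -106 - (3 + 1331**2) = -106 - (3 + 1771561) = -106 - 1*1771564 = -106 - 1771564 = -1771670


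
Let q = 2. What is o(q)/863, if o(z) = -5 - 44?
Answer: -49/863 ≈ -0.056779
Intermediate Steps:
o(z) = -49
o(q)/863 = -49/863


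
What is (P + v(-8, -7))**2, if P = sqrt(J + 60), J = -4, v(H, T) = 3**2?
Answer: 137 + 36*sqrt(14) ≈ 271.70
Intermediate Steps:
v(H, T) = 9
P = 2*sqrt(14) (P = sqrt(-4 + 60) = sqrt(56) = 2*sqrt(14) ≈ 7.4833)
(P + v(-8, -7))**2 = (2*sqrt(14) + 9)**2 = (9 + 2*sqrt(14))**2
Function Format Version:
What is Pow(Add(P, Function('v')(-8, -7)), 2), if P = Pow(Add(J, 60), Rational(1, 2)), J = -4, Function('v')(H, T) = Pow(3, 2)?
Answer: Add(137, Mul(36, Pow(14, Rational(1, 2)))) ≈ 271.70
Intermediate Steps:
Function('v')(H, T) = 9
P = Mul(2, Pow(14, Rational(1, 2))) (P = Pow(Add(-4, 60), Rational(1, 2)) = Pow(56, Rational(1, 2)) = Mul(2, Pow(14, Rational(1, 2))) ≈ 7.4833)
Pow(Add(P, Function('v')(-8, -7)), 2) = Pow(Add(Mul(2, Pow(14, Rational(1, 2))), 9), 2) = Pow(Add(9, Mul(2, Pow(14, Rational(1, 2)))), 2)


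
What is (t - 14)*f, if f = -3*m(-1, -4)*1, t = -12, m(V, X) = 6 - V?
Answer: 546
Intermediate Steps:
f = -21 (f = -3*(6 - 1*(-1))*1 = -3*(6 + 1)*1 = -3*7*1 = -21*1 = -21)
(t - 14)*f = (-12 - 14)*(-21) = -26*(-21) = 546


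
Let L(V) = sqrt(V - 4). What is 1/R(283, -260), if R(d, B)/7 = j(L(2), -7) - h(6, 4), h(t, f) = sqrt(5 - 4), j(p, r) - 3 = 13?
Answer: 1/105 ≈ 0.0095238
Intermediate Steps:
L(V) = sqrt(-4 + V)
j(p, r) = 16 (j(p, r) = 3 + 13 = 16)
h(t, f) = 1 (h(t, f) = sqrt(1) = 1)
R(d, B) = 105 (R(d, B) = 7*(16 - 1*1) = 7*(16 - 1) = 7*15 = 105)
1/R(283, -260) = 1/105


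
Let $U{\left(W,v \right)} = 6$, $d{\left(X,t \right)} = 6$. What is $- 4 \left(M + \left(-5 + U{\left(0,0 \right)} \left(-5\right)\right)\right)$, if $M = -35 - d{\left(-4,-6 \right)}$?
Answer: $304$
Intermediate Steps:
$M = -41$ ($M = -35 - 6 = -41$)
$- 4 \left(M + \left(-5 + U{\left(0,0 \right)} \left(-5\right)\right)\right) = - 4 \left(-41 + \left(-5 + 6 \left(-5\right)\right)\right) = - 4 \left(-41 - 35\right) = \left(-4\right) \left(-76\right) = 304$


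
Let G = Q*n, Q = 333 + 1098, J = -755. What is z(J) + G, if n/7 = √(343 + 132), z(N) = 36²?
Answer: 1296 + 50085*√19 ≈ 2.1961e+5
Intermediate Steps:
z(N) = 1296
n = 35*√19 (n = 7*√(343 + 132) = 7*√475 = 7*(5*√19) = 35*√19 ≈ 152.56)
Q = 1431
G = 50085*√19 (G = 1431*(35*√19) = 50085*√19 ≈ 2.1832e+5)
z(J) + G = 1296 + 50085*√19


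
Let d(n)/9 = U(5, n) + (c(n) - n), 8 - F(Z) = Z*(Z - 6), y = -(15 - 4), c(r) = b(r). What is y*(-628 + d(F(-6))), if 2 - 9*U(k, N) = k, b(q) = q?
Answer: 6941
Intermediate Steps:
c(r) = r
U(k, N) = 2/9 - k/9
y = -11 (y = -1*11 = -11)
F(Z) = 8 - Z*(-6 + Z) (F(Z) = 8 - Z*(Z - 6) = 8 - Z*(-6 + Z))
d(n) = -3 (d(n) = 9*((2/9 - 1/9*5) + (n - n)) = 9*((2/9 - 5/9) + 0) = 9*(-1/3 + 0) = 9*(-1/3) = -3)
y*(-628 + d(F(-6))) = -11*(-628 - 3) = -11*(-631) = 6941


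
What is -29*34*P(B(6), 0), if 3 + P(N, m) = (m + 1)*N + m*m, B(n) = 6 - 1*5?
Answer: 1972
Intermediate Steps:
B(n) = 1 (B(n) = 6 - 5 = 1)
P(N, m) = -3 + m² + N*(1 + m) (P(N, m) = -3 + ((m + 1)*N + m*m) = -3 + ((1 + m)*N + m²) = -3 + (N*(1 + m) + m²) = -3 + (m² + N*(1 + m)) = -3 + m² + N*(1 + m))
-29*34*P(B(6), 0) = -29*34*(-3 + 1 + 0² + 1*0) = -986*(-3 + 1 + 0 + 0) = -986*(-2) = -1*(-1972) = 1972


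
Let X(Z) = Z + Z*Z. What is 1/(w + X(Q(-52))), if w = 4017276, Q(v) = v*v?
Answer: 1/11331596 ≈ 8.8249e-8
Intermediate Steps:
Q(v) = v²
X(Z) = Z + Z²
1/(w + X(Q(-52))) = 1/(4017276 + (-52)²*(1 + (-52)²)) = 1/(4017276 + 2704*(1 + 2704)) = 1/(4017276 + 2704*2705) = 1/(4017276 + 7314320) = 1/11331596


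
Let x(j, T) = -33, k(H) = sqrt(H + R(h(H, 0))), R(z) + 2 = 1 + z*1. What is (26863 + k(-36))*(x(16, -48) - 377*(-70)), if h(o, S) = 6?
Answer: 708028091 + 26357*I*sqrt(31) ≈ 7.0803e+8 + 1.4675e+5*I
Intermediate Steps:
R(z) = -1 + z (R(z) = -2 + (1 + z*1) = -2 + (1 + z) = -1 + z)
k(H) = sqrt(5 + H) (k(H) = sqrt(H + (-1 + 6)) = sqrt(H + 5) = sqrt(5 + H))
(26863 + k(-36))*(x(16, -48) - 377*(-70)) = (26863 + sqrt(5 - 36))*(-33 - 377*(-70)) = (26863 + sqrt(-31))*(-33 + 26390) = (26863 + I*sqrt(31))*26357 = 708028091 + 26357*I*sqrt(31)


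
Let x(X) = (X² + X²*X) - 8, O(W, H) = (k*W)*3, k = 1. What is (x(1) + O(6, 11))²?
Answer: 144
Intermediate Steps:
O(W, H) = 3*W (O(W, H) = (1*W)*3 = W*3 = 3*W)
x(X) = -8 + X² + X³ (x(X) = (X² + X³) - 8 = -8 + X² + X³)
(x(1) + O(6, 11))² = ((-8 + 1² + 1³) + 3*6)² = ((-8 + 1 + 1) + 18)² = (-6 + 18)² = 12² = 144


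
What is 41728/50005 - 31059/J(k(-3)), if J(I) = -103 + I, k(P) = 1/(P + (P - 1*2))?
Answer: 830617864/2750275 ≈ 302.01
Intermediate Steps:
k(P) = 1/(-2 + 2*P) (k(P) = 1/(P + (P - 2)) = 1/(P + (-2 + P)) = 1/(-2 + 2*P))
41728/50005 - 31059/J(k(-3)) = 41728/50005 - 31059/(-103 + 1/(2*(-1 - 3))) = 41728*(1/50005) - 31059/(-103 + (½)/(-4)) = 41728/50005 - 31059/(-103 + (½)*(-¼)) = 41728/50005 - 31059/(-103 - ⅛) = 41728/50005 - 31059/(-825/8) = 41728/50005 - 31059*(-8/825) = 41728/50005 + 82824/275 = 830617864/2750275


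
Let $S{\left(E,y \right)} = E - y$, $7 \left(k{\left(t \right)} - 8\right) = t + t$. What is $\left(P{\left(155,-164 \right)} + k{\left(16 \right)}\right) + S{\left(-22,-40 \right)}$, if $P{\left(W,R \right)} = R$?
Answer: $- \frac{934}{7} \approx -133.43$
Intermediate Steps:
$k{\left(t \right)} = 8 + \frac{2 t}{7}$ ($k{\left(t \right)} = 8 + \frac{t + t}{7} = 8 + \frac{2 t}{7}$)
$\left(P{\left(155,-164 \right)} + k{\left(16 \right)}\right) + S{\left(-22,-40 \right)} = \left(-164 + \left(8 + \frac{2}{7} \cdot 16\right)\right) - -18 = \left(-164 + \left(8 + \frac{32}{7}\right)\right) + \left(-22 + 40\right) = \left(-164 + \frac{88}{7}\right) + 18 = - \frac{1060}{7} + 18 = - \frac{934}{7}$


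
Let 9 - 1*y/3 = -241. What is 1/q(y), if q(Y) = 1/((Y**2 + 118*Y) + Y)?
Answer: 651750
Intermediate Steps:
y = 750 (y = 27 - 3*(-241) = 27 + 723 = 750)
q(Y) = 1/(Y**2 + 119*Y)
1/q(y) = 1/(1/(750*(119 + 750))) = 1/((1/750)/869) = 1/((1/750)*(1/869)) = 1/(1/651750) = 651750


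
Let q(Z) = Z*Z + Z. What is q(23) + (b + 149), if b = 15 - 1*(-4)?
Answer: 720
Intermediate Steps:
b = 19 (b = 15 + 4 = 19)
q(Z) = Z + Z**2 (q(Z) = Z**2 + Z = Z + Z**2)
q(23) + (b + 149) = 23*(1 + 23) + (19 + 149) = 23*24 + 168 = 552 + 168 = 720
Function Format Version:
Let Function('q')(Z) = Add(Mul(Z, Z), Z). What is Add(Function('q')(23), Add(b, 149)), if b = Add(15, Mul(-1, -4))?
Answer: 720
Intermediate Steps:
b = 19 (b = Add(15, 4) = 19)
Function('q')(Z) = Add(Z, Pow(Z, 2)) (Function('q')(Z) = Add(Pow(Z, 2), Z) = Add(Z, Pow(Z, 2)))
Add(Function('q')(23), Add(b, 149)) = Add(Mul(23, Add(1, 23)), Add(19, 149)) = Add(Mul(23, 24), 168) = Add(552, 168) = 720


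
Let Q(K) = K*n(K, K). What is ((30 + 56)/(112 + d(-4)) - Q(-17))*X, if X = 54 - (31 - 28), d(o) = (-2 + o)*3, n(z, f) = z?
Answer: -690540/47 ≈ -14692.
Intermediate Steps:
d(o) = -6 + 3*o
X = 51 (X = 54 - 1*3 = 54 - 3 = 51)
Q(K) = K² (Q(K) = K*K = K²)
((30 + 56)/(112 + d(-4)) - Q(-17))*X = ((30 + 56)/(112 + (-6 + 3*(-4))) - 1*(-17)²)*51 = (86/(112 + (-6 - 12)) - 1*289)*51 = (86/(112 - 18) - 289)*51 = (86/94 - 289)*51 = (86*(1/94) - 289)*51 = (43/47 - 289)*51 = -13540/47*51 = -690540/47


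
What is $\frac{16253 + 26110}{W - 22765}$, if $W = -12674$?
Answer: $- \frac{14121}{11813} \approx -1.1954$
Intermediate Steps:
$\frac{16253 + 26110}{W - 22765} = \frac{16253 + 26110}{-12674 - 22765} = \frac{42363}{-35439} = 42363 \left(- \frac{1}{35439}\right) = - \frac{14121}{11813}$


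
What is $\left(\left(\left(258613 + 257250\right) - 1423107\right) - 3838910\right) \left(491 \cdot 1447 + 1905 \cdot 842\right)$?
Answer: $-10984911732998$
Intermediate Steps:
$\left(\left(\left(258613 + 257250\right) - 1423107\right) - 3838910\right) \left(491 \cdot 1447 + 1905 \cdot 842\right) = \left(\left(515863 - 1423107\right) - 3838910\right) \left(710477 + 1604010\right) = \left(-907244 - 3838910\right) 2314487 = \left(-4746154\right) 2314487 = -10984911732998$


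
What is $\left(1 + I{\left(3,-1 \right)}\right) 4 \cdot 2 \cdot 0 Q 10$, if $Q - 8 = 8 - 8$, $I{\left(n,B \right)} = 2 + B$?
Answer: $0$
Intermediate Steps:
$Q = 8$ ($Q = 8 + \left(8 - 8\right) = 8 + 0 = 8$)
$\left(1 + I{\left(3,-1 \right)}\right) 4 \cdot 2 \cdot 0 Q 10 = \left(1 + \left(2 - 1\right)\right) 4 \cdot 2 \cdot 0 \cdot 8 \cdot 10 = \left(1 + 1\right) 8 \cdot 0 \cdot 8 \cdot 10 = 2 \cdot 0 \cdot 8 \cdot 10 = 0 \cdot 8 \cdot 10 = 0 \cdot 10 = 0$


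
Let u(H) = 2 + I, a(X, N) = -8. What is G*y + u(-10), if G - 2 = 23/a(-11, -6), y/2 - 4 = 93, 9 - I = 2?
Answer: -643/4 ≈ -160.75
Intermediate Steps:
I = 7 (I = 9 - 1*2 = 9 - 2 = 7)
u(H) = 9 (u(H) = 2 + 7 = 9)
y = 194 (y = 8 + 2*93 = 8 + 186 = 194)
G = -7/8 (G = 2 + 23/(-8) = 2 + 23*(-⅛) = 2 - 23/8 = -7/8 ≈ -0.87500)
G*y + u(-10) = -7/8*194 + 9 = -679/4 + 9 = -643/4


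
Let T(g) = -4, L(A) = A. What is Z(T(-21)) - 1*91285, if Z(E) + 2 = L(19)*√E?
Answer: -91287 + 38*I ≈ -91287.0 + 38.0*I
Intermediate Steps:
Z(E) = -2 + 19*√E
Z(T(-21)) - 1*91285 = (-2 + 19*√(-4)) - 1*91285 = (-2 + 19*(2*I)) - 91285 = (-2 + 38*I) - 91285 = -91287 + 38*I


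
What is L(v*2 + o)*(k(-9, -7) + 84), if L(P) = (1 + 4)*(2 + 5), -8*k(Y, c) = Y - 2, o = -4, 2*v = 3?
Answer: 23905/8 ≈ 2988.1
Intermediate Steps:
v = 3/2 (v = (½)*3 = 3/2 ≈ 1.5000)
k(Y, c) = ¼ - Y/8 (k(Y, c) = -(Y - 2)/8 = -(-2 + Y)/8 = ¼ - Y/8)
L(P) = 35 (L(P) = 5*7 = 35)
L(v*2 + o)*(k(-9, -7) + 84) = 35*((¼ - ⅛*(-9)) + 84) = 35*((¼ + 9/8) + 84) = 35*(11/8 + 84) = 35*(683/8) = 23905/8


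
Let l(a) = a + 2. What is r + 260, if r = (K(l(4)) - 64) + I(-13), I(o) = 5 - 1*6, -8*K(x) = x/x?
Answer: 1559/8 ≈ 194.88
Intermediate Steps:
l(a) = 2 + a
K(x) = -⅛ (K(x) = -x/(8*x) = -⅛*1 = -⅛)
I(o) = -1 (I(o) = 5 - 6 = -1)
r = -521/8 (r = (-⅛ - 64) - 1 = -513/8 - 1 = -521/8 ≈ -65.125)
r + 260 = -521/8 + 260 = 1559/8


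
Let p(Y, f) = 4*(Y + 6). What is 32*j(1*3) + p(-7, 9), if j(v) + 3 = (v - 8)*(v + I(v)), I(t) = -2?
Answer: -260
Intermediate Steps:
j(v) = -3 + (-8 + v)*(-2 + v) (j(v) = -3 + (v - 8)*(v - 2) = -3 + (-8 + v)*(-2 + v))
p(Y, f) = 24 + 4*Y (p(Y, f) = 4*(6 + Y) = 24 + 4*Y)
32*j(1*3) + p(-7, 9) = 32*(13 + (1*3)² - 10*3) + (24 + 4*(-7)) = 32*(13 + 3² - 10*3) + (24 - 28) = 32*(13 + 9 - 30) - 4 = 32*(-8) - 4 = -256 - 4 = -260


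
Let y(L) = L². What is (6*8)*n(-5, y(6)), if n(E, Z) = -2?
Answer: -96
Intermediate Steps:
(6*8)*n(-5, y(6)) = (6*8)*(-2) = 48*(-2) = -96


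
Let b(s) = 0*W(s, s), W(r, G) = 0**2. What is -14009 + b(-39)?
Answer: -14009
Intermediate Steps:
W(r, G) = 0
b(s) = 0 (b(s) = 0*0 = 0)
-14009 + b(-39) = -14009 + 0 = -14009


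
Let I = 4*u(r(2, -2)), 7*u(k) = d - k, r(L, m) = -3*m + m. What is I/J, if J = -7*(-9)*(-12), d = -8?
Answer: 4/441 ≈ 0.0090703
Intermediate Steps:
J = -756 (J = -(-63)*(-12) = -1*756 = -756)
r(L, m) = -2*m
u(k) = -8/7 - k/7 (u(k) = (-8 - k)/7 = -8/7 - k/7)
I = -48/7 (I = 4*(-8/7 - (-2)*(-2)/7) = 4*(-8/7 - 1/7*4) = 4*(-8/7 - 4/7) = 4*(-12/7) = -48/7 ≈ -6.8571)
I/J = -48/7/(-756) = -48/7*(-1/756) = 4/441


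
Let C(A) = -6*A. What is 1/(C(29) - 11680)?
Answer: -1/11854 ≈ -8.4360e-5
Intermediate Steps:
1/(C(29) - 11680) = 1/(-6*29 - 11680) = 1/(-174 - 11680) = 1/(-11854) = -1/11854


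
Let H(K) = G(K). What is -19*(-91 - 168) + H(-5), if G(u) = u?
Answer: 4916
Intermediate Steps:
H(K) = K
-19*(-91 - 168) + H(-5) = -19*(-91 - 168) - 5 = -19*(-259) - 5 = 4921 - 5 = 4916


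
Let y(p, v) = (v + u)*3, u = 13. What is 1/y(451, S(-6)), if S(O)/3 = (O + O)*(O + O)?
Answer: 1/1335 ≈ 0.00074906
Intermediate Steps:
S(O) = 12*O² (S(O) = 3*((O + O)*(O + O)) = 3*((2*O)*(2*O)) = 3*(4*O²) = 12*O²)
y(p, v) = 39 + 3*v (y(p, v) = (v + 13)*3 = (13 + v)*3 = 39 + 3*v)
1/y(451, S(-6)) = 1/(39 + 3*(12*(-6)²)) = 1/(39 + 3*(12*36)) = 1/(39 + 3*432) = 1/(39 + 1296) = 1/1335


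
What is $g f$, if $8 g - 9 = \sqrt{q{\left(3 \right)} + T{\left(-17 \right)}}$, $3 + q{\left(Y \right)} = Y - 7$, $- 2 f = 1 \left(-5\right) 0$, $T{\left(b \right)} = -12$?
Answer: $0$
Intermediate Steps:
$f = 0$ ($f = - \frac{1 \left(-5\right) 0}{2} = - \frac{\left(-5\right) 0}{2} = \left(- \frac{1}{2}\right) 0 = 0$)
$q{\left(Y \right)} = -10 + Y$ ($q{\left(Y \right)} = -3 + \left(Y - 7\right) = -3 + \left(-7 + Y\right) = -10 + Y$)
$g = \frac{9}{8} + \frac{i \sqrt{19}}{8}$ ($g = \frac{9}{8} + \frac{\sqrt{\left(-10 + 3\right) - 12}}{8} = \frac{9}{8} + \frac{\sqrt{-7 - 12}}{8} = \frac{9}{8} + \frac{\sqrt{-19}}{8} = \frac{9}{8} + \frac{i \sqrt{19}}{8} \approx 1.125 + 0.54486 i$)
$g f = \left(\frac{9}{8} + \frac{i \sqrt{19}}{8}\right) 0 = 0$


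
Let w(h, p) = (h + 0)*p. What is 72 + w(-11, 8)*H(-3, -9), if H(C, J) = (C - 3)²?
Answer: -3096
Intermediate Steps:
H(C, J) = (-3 + C)²
w(h, p) = h*p
72 + w(-11, 8)*H(-3, -9) = 72 + (-11*8)*(-3 - 3)² = 72 - 88*(-6)² = 72 - 88*36 = 72 - 3168 = -3096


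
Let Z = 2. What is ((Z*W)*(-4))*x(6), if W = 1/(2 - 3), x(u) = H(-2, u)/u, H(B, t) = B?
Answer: -8/3 ≈ -2.6667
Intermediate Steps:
x(u) = -2/u
W = -1 (W = 1/(-1) = -1)
((Z*W)*(-4))*x(6) = ((2*(-1))*(-4))*(-2/6) = (-2*(-4))*(-2*1/6) = 8*(-1/3) = -8/3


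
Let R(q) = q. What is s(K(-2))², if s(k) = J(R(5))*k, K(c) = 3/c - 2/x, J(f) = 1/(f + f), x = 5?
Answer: 361/10000 ≈ 0.036100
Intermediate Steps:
J(f) = 1/(2*f)
K(c) = -⅖ + 3/c (K(c) = 3/c - 2/5 = 3/c - 2*⅕ = 3/c - ⅖ = -⅖ + 3/c)
s(k) = k/10 (s(k) = ((½)/5)*k = ((½)*(⅕))*k = k/10)
s(K(-2))² = ((-⅖ + 3/(-2))/10)² = ((-⅖ + 3*(-½))/10)² = ((-⅖ - 3/2)/10)² = ((⅒)*(-19/10))² = (-19/100)² = 361/10000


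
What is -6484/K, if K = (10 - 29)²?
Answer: -6484/361 ≈ -17.961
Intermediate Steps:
K = 361 (K = (-19)² = 361)
-6484/K = -6484/361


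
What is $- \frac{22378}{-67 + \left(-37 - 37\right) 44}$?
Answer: $\frac{22378}{3323} \approx 6.7343$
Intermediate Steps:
$- \frac{22378}{-67 + \left(-37 - 37\right) 44} = - \frac{22378}{-67 - 3256} = - \frac{22378}{-3323} = \left(-22378\right) \left(- \frac{1}{3323}\right) = \frac{22378}{3323}$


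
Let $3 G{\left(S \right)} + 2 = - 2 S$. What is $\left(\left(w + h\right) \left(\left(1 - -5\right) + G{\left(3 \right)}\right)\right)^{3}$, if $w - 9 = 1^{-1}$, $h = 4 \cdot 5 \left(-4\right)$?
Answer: $- \frac{343000000}{27} \approx -1.2704 \cdot 10^{7}$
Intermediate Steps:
$G{\left(S \right)} = - \frac{2}{3} - \frac{2 S}{3}$ ($G{\left(S \right)} = - \frac{2}{3} + \frac{\left(-2\right) S}{3} = - \frac{2}{3} - \frac{2 S}{3}$)
$h = -80$ ($h = 20 \left(-4\right) = -80$)
$w = 10$ ($w = 9 + 1^{-1} = 9 + 1 = 10$)
$\left(\left(w + h\right) \left(\left(1 - -5\right) + G{\left(3 \right)}\right)\right)^{3} = \left(\left(10 - 80\right) \left(\left(1 - -5\right) - \frac{8}{3}\right)\right)^{3} = \left(- 70 \left(\left(1 + 5\right) - \frac{8}{3}\right)\right)^{3} = \left(- 70 \left(6 - \frac{8}{3}\right)\right)^{3} = \left(\left(-70\right) \frac{10}{3}\right)^{3} = \left(- \frac{700}{3}\right)^{3} = - \frac{343000000}{27}$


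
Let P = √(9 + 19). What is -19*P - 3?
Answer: -3 - 38*√7 ≈ -103.54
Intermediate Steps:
P = 2*√7 (P = √28 = 2*√7 ≈ 5.2915)
-19*P - 3 = -38*√7 - 3 = -3 - 38*√7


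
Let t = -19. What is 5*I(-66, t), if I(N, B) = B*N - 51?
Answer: 6015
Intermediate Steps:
I(N, B) = -51 + B*N
5*I(-66, t) = 5*(-51 - 19*(-66)) = 5*(-51 + 1254) = 5*1203 = 6015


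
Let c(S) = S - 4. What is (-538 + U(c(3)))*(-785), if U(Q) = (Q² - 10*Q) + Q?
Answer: 414480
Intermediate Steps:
c(S) = -4 + S
U(Q) = Q² - 9*Q
(-538 + U(c(3)))*(-785) = (-538 + (-4 + 3)*(-9 + (-4 + 3)))*(-785) = (-538 - (-9 - 1))*(-785) = (-538 - 1*(-10))*(-785) = (-538 + 10)*(-785) = -528*(-785) = 414480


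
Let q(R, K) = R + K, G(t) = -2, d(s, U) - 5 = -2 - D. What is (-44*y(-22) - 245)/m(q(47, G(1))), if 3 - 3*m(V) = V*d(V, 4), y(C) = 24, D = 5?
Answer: -1301/31 ≈ -41.968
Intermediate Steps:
d(s, U) = -2 (d(s, U) = 5 + (-2 - 1*5) = 5 + (-2 - 5) = 5 - 7 = -2)
q(R, K) = K + R
m(V) = 1 + 2*V/3 (m(V) = 1 - V*(-2)/3 = 1 - (-2)*V/3 = 1 + 2*V/3)
(-44*y(-22) - 245)/m(q(47, G(1))) = (-44*24 - 245)/(1 + 2*(-2 + 47)/3) = (-1056 - 245)/(1 + (⅔)*45) = -1301/(1 + 30) = -1301/31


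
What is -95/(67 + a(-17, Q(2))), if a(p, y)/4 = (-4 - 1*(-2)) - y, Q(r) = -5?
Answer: -95/79 ≈ -1.2025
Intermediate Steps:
a(p, y) = -8 - 4*y (a(p, y) = 4*((-4 - 1*(-2)) - y) = 4*((-4 + 2) - y) = 4*(-2 - y) = -8 - 4*y)
-95/(67 + a(-17, Q(2))) = -95/(67 + (-8 - 4*(-5))) = -95/(67 + (-8 + 20)) = -95/(67 + 12) = -95/79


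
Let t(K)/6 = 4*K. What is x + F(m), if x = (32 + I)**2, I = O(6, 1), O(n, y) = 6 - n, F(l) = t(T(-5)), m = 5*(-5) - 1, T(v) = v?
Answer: 904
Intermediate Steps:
m = -26 (m = -25 - 1 = -26)
t(K) = 24*K (t(K) = 6*(4*K) = 24*K)
F(l) = -120 (F(l) = 24*(-5) = -120)
I = 0 (I = 6 - 1*6 = 6 - 6 = 0)
x = 1024 (x = (32 + 0)**2 = 32**2 = 1024)
x + F(m) = 1024 - 120 = 904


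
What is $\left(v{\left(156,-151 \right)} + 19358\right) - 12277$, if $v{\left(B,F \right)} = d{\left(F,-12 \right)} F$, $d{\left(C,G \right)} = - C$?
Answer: $-15720$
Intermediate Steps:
$v{\left(B,F \right)} = - F^{2}$ ($v{\left(B,F \right)} = - F F = - F^{2}$)
$\left(v{\left(156,-151 \right)} + 19358\right) - 12277 = \left(- \left(-151\right)^{2} + 19358\right) - 12277 = \left(\left(-1\right) 22801 + 19358\right) - 12277 = \left(-22801 + 19358\right) - 12277 = -3443 - 12277 = -15720$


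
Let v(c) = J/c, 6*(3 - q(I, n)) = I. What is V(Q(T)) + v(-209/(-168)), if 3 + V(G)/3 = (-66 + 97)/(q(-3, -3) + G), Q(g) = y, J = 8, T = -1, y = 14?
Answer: 20079/7315 ≈ 2.7449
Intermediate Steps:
q(I, n) = 3 - I/6
Q(g) = 14
V(G) = -9 + 93/(7/2 + G) (V(G) = -9 + 3*((-66 + 97)/((3 - ⅙*(-3)) + G)) = -9 + 3*(31/((3 + ½) + G)) = -9 + 3*(31/(7/2 + G)) = -9 + 93/(7/2 + G))
v(c) = 8/c
V(Q(T)) + v(-209/(-168)) = 3*(41 - 6*14)/(7 + 2*14) + 8/((-209/(-168))) = 3*(41 - 84)/(7 + 28) + 8/((-209*(-1/168))) = 3*(-43)/35 + 8/(209/168) = 3*(1/35)*(-43) + 8*(168/209) = -129/35 + 1344/209 = 20079/7315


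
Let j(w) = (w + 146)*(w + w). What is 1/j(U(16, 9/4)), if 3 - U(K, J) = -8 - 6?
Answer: 1/5542 ≈ 0.00018044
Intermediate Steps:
U(K, J) = 17 (U(K, J) = 3 - (-8 - 6) = 3 - 1*(-14) = 3 + 14 = 17)
j(w) = 2*w*(146 + w) (j(w) = (146 + w)*(2*w) = 2*w*(146 + w))
1/j(U(16, 9/4)) = 1/(2*17*(146 + 17)) = 1/(2*17*163) = 1/5542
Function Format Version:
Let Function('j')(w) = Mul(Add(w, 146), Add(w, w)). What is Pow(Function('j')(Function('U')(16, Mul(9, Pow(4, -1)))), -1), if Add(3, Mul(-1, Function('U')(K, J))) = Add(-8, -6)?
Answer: Rational(1, 5542) ≈ 0.00018044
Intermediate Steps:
Function('U')(K, J) = 17 (Function('U')(K, J) = Add(3, Mul(-1, Add(-8, -6))) = Add(3, Mul(-1, -14)) = Add(3, 14) = 17)
Function('j')(w) = Mul(2, w, Add(146, w)) (Function('j')(w) = Mul(Add(146, w), Mul(2, w)) = Mul(2, w, Add(146, w)))
Pow(Function('j')(Function('U')(16, Mul(9, Pow(4, -1)))), -1) = Pow(Mul(2, 17, Add(146, 17)), -1) = Pow(Mul(2, 17, 163), -1) = Pow(5542, -1) = Rational(1, 5542)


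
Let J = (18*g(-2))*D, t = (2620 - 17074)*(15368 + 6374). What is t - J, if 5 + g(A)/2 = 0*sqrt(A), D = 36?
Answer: -314252388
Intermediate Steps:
g(A) = -10 (g(A) = -10 + 2*(0*sqrt(A)) = -10 + 2*0 = -10 + 0 = -10)
t = -314258868 (t = -14454*21742 = -314258868)
J = -6480 (J = (18*(-10))*36 = -180*36 = -6480)
t - J = -314258868 - 1*(-6480) = -314258868 + 6480 = -314252388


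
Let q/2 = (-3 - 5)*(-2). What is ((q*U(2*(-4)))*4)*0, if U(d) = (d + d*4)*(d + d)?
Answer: 0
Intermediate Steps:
U(d) = 10*d² (U(d) = (d + 4*d)*(2*d) = (5*d)*(2*d) = 10*d²)
q = 32 (q = 2*((-3 - 5)*(-2)) = 2*(-8*(-2)) = 2*16 = 32)
((q*U(2*(-4)))*4)*0 = ((32*(10*(2*(-4))²))*4)*0 = ((32*(10*(-8)²))*4)*0 = ((32*(10*64))*4)*0 = ((32*640)*4)*0 = (20480*4)*0 = 81920*0 = 0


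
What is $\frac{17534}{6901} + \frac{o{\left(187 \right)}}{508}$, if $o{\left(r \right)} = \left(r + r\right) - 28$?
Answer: $\frac{5647509}{1752854} \approx 3.2219$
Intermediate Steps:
$o{\left(r \right)} = -28 + 2 r$ ($o{\left(r \right)} = 2 r - 28 = -28 + 2 r$)
$\frac{17534}{6901} + \frac{o{\left(187 \right)}}{508} = \frac{17534}{6901} + \frac{-28 + 2 \cdot 187}{508} = 17534 \cdot \frac{1}{6901} + \left(-28 + 374\right) \frac{1}{508} = \frac{17534}{6901} + 346 \cdot \frac{1}{508} = \frac{17534}{6901} + \frac{173}{254} = \frac{5647509}{1752854}$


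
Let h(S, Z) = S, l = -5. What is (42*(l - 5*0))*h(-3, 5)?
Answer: 630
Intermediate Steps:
(42*(l - 5*0))*h(-3, 5) = (42*(-5 - 5*0))*(-3) = (42*(-5 + 0))*(-3) = (42*(-5))*(-3) = -210*(-3) = 630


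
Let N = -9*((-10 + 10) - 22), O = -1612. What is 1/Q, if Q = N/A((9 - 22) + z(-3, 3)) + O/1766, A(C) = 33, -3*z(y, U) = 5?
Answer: 883/4492 ≈ 0.19657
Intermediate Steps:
z(y, U) = -5/3 (z(y, U) = -⅓*5 = -5/3)
N = 198 (N = -9*(0 - 22) = -9*(-22) = 198)
Q = 4492/883 (Q = 198/33 - 1612/1766 = 198*(1/33) - 1612*1/1766 = 6 - 806/883 = 4492/883 ≈ 5.0872)
1/Q = 1/(4492/883) = 883/4492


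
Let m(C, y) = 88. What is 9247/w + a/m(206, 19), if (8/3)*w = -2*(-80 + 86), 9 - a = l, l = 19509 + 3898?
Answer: -919027/396 ≈ -2320.8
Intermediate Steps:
l = 23407
a = -23398 (a = 9 - 1*23407 = 9 - 23407 = -23398)
w = -9/2 (w = 3*(-2*(-80 + 86))/8 = 3*(-2*6)/8 = (3/8)*(-12) = -9/2 ≈ -4.5000)
9247/w + a/m(206, 19) = 9247/(-9/2) - 23398/88 = 9247*(-2/9) - 23398*1/88 = -18494/9 - 11699/44 = -919027/396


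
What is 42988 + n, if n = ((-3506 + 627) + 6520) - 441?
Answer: 46188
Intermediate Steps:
n = 3200 (n = (-2879 + 6520) - 441 = 3641 - 441 = 3200)
42988 + n = 42988 + 3200 = 46188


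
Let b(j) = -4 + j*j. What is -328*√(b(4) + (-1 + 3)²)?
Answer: -1312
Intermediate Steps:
b(j) = -4 + j²
-328*√(b(4) + (-1 + 3)²) = -328*√((-4 + 4²) + (-1 + 3)²) = -328*√((-4 + 16) + 2²) = -328*√(12 + 4) = -328*√16 = -328*4 = -1312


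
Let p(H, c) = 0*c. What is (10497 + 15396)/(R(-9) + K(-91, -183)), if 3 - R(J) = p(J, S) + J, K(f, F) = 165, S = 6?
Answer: 8631/59 ≈ 146.29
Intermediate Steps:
p(H, c) = 0
R(J) = 3 - J (R(J) = 3 - (0 + J) = 3 - J)
(10497 + 15396)/(R(-9) + K(-91, -183)) = (10497 + 15396)/((3 - 1*(-9)) + 165) = 25893/((3 + 9) + 165) = 25893/(12 + 165) = 25893/177 = 25893*(1/177) = 8631/59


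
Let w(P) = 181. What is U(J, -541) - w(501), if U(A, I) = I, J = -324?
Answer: -722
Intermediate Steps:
U(J, -541) - w(501) = -541 - 1*181 = -541 - 181 = -722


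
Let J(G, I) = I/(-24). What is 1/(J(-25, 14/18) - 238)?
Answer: -216/51415 ≈ -0.0042011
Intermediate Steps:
J(G, I) = -I/24 (J(G, I) = I*(-1/24) = -I/24)
1/(J(-25, 14/18) - 238) = 1/(-7/(12*18) - 238) = 1/(-1/24*7/9 - 238) = 1/(-7/216 - 238) = 1/(-51415/216) = -216/51415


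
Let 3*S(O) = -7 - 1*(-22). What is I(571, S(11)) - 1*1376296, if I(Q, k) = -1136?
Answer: -1377432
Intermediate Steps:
S(O) = 5 (S(O) = (-7 - 1*(-22))/3 = (-7 + 22)/3 = (1/3)*15 = 5)
I(571, S(11)) - 1*1376296 = -1136 - 1*1376296 = -1136 - 1376296 = -1377432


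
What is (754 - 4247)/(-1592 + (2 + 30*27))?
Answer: 3493/780 ≈ 4.4782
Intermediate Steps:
(754 - 4247)/(-1592 + (2 + 30*27)) = -3493/(-1592 + (2 + 810)) = -3493/(-1592 + 812) = -3493/(-780) = -3493*(-1/780) = 3493/780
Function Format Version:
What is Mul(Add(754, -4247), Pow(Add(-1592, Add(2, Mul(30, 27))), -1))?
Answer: Rational(3493, 780) ≈ 4.4782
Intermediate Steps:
Mul(Add(754, -4247), Pow(Add(-1592, Add(2, Mul(30, 27))), -1)) = Mul(-3493, Pow(Add(-1592, Add(2, 810)), -1)) = Mul(-3493, Pow(Add(-1592, 812), -1)) = Mul(-3493, Pow(-780, -1)) = Mul(-3493, Rational(-1, 780)) = Rational(3493, 780)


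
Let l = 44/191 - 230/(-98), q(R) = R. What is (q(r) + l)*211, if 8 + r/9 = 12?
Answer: 76180495/9359 ≈ 8139.8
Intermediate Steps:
r = 36 (r = -72 + 9*12 = -72 + 108 = 36)
l = 24121/9359 (l = 44*(1/191) - 230*(-1/98) = 44/191 + 115/49 = 24121/9359 ≈ 2.5773)
(q(r) + l)*211 = (36 + 24121/9359)*211 = (361045/9359)*211 = 76180495/9359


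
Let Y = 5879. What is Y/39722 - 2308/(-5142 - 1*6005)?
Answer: 157211589/442781134 ≈ 0.35505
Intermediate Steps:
Y/39722 - 2308/(-5142 - 1*6005) = 5879/39722 - 2308/(-5142 - 1*6005) = 5879*(1/39722) - 2308/(-5142 - 6005) = 5879/39722 - 2308/(-11147) = 5879/39722 - 2308*(-1/11147) = 5879/39722 + 2308/11147 = 157211589/442781134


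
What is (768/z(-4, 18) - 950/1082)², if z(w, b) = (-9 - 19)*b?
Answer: 744580369/129072321 ≈ 5.7687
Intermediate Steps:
z(w, b) = -28*b
(768/z(-4, 18) - 950/1082)² = (768/((-28*18)) - 950/1082)² = (768/(-504) - 950*1/1082)² = (768*(-1/504) - 475/541)² = (-32/21 - 475/541)² = (-27287/11361)² = 744580369/129072321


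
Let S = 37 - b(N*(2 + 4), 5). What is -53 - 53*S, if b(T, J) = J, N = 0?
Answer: -1749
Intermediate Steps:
S = 32 (S = 37 - 1*5 = 37 - 5 = 32)
-53 - 53*S = -53 - 53*32 = -53 - 1696 = -1749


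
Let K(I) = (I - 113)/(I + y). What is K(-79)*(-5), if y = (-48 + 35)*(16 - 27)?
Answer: 15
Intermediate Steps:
y = 143 (y = -13*(-11) = 143)
K(I) = (-113 + I)/(143 + I) (K(I) = (I - 113)/(I + 143) = (-113 + I)/(143 + I))
K(-79)*(-5) = ((-113 - 79)/(143 - 79))*(-5) = (-192/64)*(-5) = ((1/64)*(-192))*(-5) = -3*(-5) = 15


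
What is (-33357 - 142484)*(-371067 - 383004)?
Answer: 132596598711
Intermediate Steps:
(-33357 - 142484)*(-371067 - 383004) = -175841*(-754071) = 132596598711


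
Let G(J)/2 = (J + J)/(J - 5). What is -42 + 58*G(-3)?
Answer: 45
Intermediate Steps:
G(J) = 4*J/(-5 + J) (G(J) = 2*((J + J)/(J - 5)) = 2*((2*J)/(-5 + J)) = 2*(2*J/(-5 + J)) = 4*J/(-5 + J))
-42 + 58*G(-3) = -42 + 58*(4*(-3)/(-5 - 3)) = -42 + 58*(4*(-3)/(-8)) = -42 + 58*(4*(-3)*(-⅛)) = -42 + 58*(3/2) = -42 + 87 = 45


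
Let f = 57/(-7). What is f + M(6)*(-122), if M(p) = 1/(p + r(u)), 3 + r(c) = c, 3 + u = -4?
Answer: 313/14 ≈ 22.357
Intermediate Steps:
u = -7 (u = -3 - 4 = -7)
r(c) = -3 + c
f = -57/7 (f = 57*(-⅐) = -57/7 ≈ -8.1429)
M(p) = 1/(-10 + p) (M(p) = 1/(p + (-3 - 7)) = 1/(p - 10) = 1/(-10 + p))
f + M(6)*(-122) = -57/7 - 122/(-10 + 6) = -57/7 - 122/(-4) = -57/7 - ¼*(-122) = -57/7 + 61/2 = 313/14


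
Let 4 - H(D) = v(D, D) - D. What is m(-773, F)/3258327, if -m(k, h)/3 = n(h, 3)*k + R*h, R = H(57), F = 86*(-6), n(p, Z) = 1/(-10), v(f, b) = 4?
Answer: 293347/10861090 ≈ 0.027009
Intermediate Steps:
n(p, Z) = -⅒
F = -516
H(D) = D (H(D) = 4 - (4 - D) = 4 + (-4 + D) = D)
R = 57
m(k, h) = -171*h + 3*k/10 (m(k, h) = -3*(-k/10 + 57*h) = -3*(57*h - k/10) = -171*h + 3*k/10)
m(-773, F)/3258327 = (-171*(-516) + (3/10)*(-773))/3258327 = (88236 - 2319/10)*(1/3258327) = (880041/10)*(1/3258327) = 293347/10861090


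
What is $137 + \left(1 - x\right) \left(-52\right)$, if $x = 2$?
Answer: $189$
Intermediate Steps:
$137 + \left(1 - x\right) \left(-52\right) = 137 + \left(1 - 2\right) \left(-52\right) = 137 - -52 = 137 + 52 = 189$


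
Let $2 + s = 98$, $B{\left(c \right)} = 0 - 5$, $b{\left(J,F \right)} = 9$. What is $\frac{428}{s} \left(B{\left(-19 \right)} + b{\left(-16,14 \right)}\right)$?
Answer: $\frac{107}{6} \approx 17.833$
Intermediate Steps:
$B{\left(c \right)} = -5$
$s = 96$ ($s = -2 + 98 = 96$)
$\frac{428}{s} \left(B{\left(-19 \right)} + b{\left(-16,14 \right)}\right) = \frac{428}{96} \left(-5 + 9\right) = 428 \cdot \frac{1}{96} \cdot 4 = \frac{107}{24} \cdot 4 = \frac{107}{6}$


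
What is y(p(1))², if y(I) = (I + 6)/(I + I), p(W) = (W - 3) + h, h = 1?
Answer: 25/4 ≈ 6.2500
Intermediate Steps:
p(W) = -2 + W (p(W) = (W - 3) + 1 = (-3 + W) + 1 = -2 + W)
y(I) = (6 + I)/(2*I) (y(I) = (6 + I)/((2*I)) = (6 + I)*(1/(2*I)) = (6 + I)/(2*I))
y(p(1))² = ((6 + (-2 + 1))/(2*(-2 + 1)))² = ((½)*(6 - 1)/(-1))² = ((½)*(-1)*5)² = (-5/2)² = 25/4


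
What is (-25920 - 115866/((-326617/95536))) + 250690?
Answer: 84483077266/326617 ≈ 2.5866e+5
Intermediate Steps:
(-25920 - 115866/((-326617/95536))) + 250690 = (-25920 - 115866/((-326617*1/95536))) + 250690 = (-25920 - 115866/(-326617/95536)) + 250690 = (-25920 - 115866*(-95536/326617)) + 250690 = (-25920 + 11069374176/326617) + 250690 = 2603461536/326617 + 250690 = 84483077266/326617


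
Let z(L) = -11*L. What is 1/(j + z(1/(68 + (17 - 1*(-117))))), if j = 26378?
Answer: 202/5328345 ≈ 3.7910e-5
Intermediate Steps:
1/(j + z(1/(68 + (17 - 1*(-117))))) = 1/(26378 - 11/(68 + (17 - 1*(-117)))) = 1/(26378 - 11/(68 + (17 + 117))) = 1/(26378 - 11/(68 + 134)) = 1/(26378 - 11/202) = 1/(5328345/202) = 202/5328345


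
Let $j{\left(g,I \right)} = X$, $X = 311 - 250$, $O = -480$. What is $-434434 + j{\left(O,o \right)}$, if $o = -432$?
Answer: $-434373$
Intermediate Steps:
$X = 61$
$j{\left(g,I \right)} = 61$
$-434434 + j{\left(O,o \right)} = -434434 + 61 = -434373$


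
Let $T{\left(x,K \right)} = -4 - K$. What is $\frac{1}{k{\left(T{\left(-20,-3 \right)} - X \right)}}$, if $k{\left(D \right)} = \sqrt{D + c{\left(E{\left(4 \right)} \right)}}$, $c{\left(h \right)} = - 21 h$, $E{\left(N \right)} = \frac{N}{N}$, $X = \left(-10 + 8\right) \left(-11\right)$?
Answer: $- \frac{i \sqrt{11}}{22} \approx - 0.15076 i$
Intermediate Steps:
$X = 22$ ($X = \left(-2\right) \left(-11\right) = 22$)
$E{\left(N \right)} = 1$
$k{\left(D \right)} = \sqrt{-21 + D}$ ($k{\left(D \right)} = \sqrt{D - 21} = \sqrt{-21 + D}$)
$\frac{1}{k{\left(T{\left(-20,-3 \right)} - X \right)}} = \frac{1}{\sqrt{-21 - 23}} = \frac{1}{\sqrt{-44}} = \frac{1}{2 i \sqrt{11}} = - \frac{i \sqrt{11}}{22}$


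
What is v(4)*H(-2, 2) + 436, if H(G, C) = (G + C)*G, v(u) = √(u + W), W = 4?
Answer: 436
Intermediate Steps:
v(u) = √(4 + u) (v(u) = √(u + 4) = √(4 + u))
H(G, C) = G*(C + G) (H(G, C) = (C + G)*G = G*(C + G))
v(4)*H(-2, 2) + 436 = √(4 + 4)*(-2*(2 - 2)) + 436 = √8*(-2*0) + 436 = (2*√2)*0 + 436 = 0 + 436 = 436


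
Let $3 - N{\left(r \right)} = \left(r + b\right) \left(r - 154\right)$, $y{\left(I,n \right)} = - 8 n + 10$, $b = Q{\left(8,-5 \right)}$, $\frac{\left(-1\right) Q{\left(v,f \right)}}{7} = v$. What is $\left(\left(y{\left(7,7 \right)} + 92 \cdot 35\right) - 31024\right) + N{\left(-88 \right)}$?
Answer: $-62695$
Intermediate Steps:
$Q{\left(v,f \right)} = - 7 v$
$b = -56$ ($b = \left(-7\right) 8 = -56$)
$y{\left(I,n \right)} = 10 - 8 n$
$N{\left(r \right)} = 3 - \left(-154 + r\right) \left(-56 + r\right)$ ($N{\left(r \right)} = 3 - \left(r - 56\right) \left(r - 154\right) = 3 - \left(-56 + r\right) \left(-154 + r\right) = 3 - \left(-154 + r\right) \left(-56 + r\right)$)
$\left(\left(y{\left(7,7 \right)} + 92 \cdot 35\right) - 31024\right) + N{\left(-88 \right)} = \left(\left(\left(10 - 56\right) + 92 \cdot 35\right) - 31024\right) - 34845 = \left(\left(\left(10 - 56\right) + 3220\right) - 31024\right) - 34845 = \left(\left(-46 + 3220\right) - 31024\right) - 34845 = \left(3174 - 31024\right) - 34845 = -27850 - 34845 = -62695$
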